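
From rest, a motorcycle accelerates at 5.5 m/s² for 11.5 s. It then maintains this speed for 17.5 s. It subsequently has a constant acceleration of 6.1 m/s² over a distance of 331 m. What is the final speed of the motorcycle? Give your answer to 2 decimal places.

89.66 m/s

Phase 1 (accelerating): v₀ = 0 m/s, a = 5.5 m/s².
v = v₀ + at = 0 + (5.5)(11.5) = 63.2 m/s
Δx = v₀t + ½at² = 0·11.5 + 0.5·5.5·11.5² = 364 m

Phase 2 (constant speed): v₀ = 63.2 m/s, a = 0 m/s².
v = v₀ + at = 63.2 + (0)(17.5) = 63.2 m/s
Δx = v₀t + ½at² = 63.2·17.5 + 0.5·0·17.5² = 1110 m

Phase 3 (accelerating): v₀ = 63.2 m/s, a = 6.1 m/s².
v² = v₀² + 2aΔx = 63.2² + 2·6.1·331 = 8040 → v = 89.7 m/s
t = (v − v₀)/a = (89.7 − 63.2)/6.1 = 4.33 s
Final speed = 89.7 m/s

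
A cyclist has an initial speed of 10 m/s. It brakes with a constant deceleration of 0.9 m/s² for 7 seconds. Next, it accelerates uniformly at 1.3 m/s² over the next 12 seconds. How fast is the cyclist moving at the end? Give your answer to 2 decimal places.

Phase 1 (decelerating): v₀ = 10.0 m/s, a = -0.9 m/s².
v = v₀ + at = 10.0 + (-0.9)(7) = 3.70 m/s
Δx = v₀t + ½at² = 10.0·7 + 0.5·-0.9·7² = 48.0 m

Phase 2 (accelerating): v₀ = 3.70 m/s, a = 1.3 m/s².
v = v₀ + at = 3.70 + (1.3)(12) = 19.3 m/s
Δx = v₀t + ½at² = 3.70·12 + 0.5·1.3·12² = 138 m
Final speed = 19.3 m/s

19.30 m/s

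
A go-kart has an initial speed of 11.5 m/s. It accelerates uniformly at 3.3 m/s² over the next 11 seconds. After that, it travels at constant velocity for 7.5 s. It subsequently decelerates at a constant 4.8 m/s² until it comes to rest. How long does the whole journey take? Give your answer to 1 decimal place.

28.5 s

Phase 1 (accelerating): v₀ = 11.5 m/s, a = 3.3 m/s².
v = v₀ + at = 11.5 + (3.3)(11) = 47.8 m/s
Δx = v₀t + ½at² = 11.5·11 + 0.5·3.3·11² = 326 m

Phase 2 (constant speed): v₀ = 47.8 m/s, a = 0 m/s².
v = v₀ + at = 47.8 + (0)(7.5) = 47.8 m/s
Δx = v₀t + ½at² = 47.8·7.5 + 0.5·0·7.5² = 358 m

Phase 3 (decelerating): v₀ = 47.8 m/s, a = -4.8 m/s².
v = v₀ + at → t = (0 − 47.8) / -4.8 = 9.96 s
v² = v₀² + 2aΔx → Δx = (0² − 47.8²)/(2·-4.8) = 238 m
Total time = 11.0 + 7.50 + 9.96 = 28.5 s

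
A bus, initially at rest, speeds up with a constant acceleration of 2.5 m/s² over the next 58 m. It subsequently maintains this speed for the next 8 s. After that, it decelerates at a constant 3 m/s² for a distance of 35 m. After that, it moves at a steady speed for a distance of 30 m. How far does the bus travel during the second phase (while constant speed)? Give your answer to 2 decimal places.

Phase 1 (accelerating): v₀ = 0 m/s, a = 2.5 m/s².
v² = v₀² + 2aΔx = 0² + 2·2.5·58 = 290 → v = 17.0 m/s
t = (v − v₀)/a = (17.0 − 0)/2.5 = 6.81 s

Phase 2 (constant speed): v₀ = 17.0 m/s, a = 0 m/s².
v = v₀ + at = 17.0 + (0)(8) = 17.0 m/s
Δx = v₀t + ½at² = 17.0·8 + 0.5·0·8² = 136 m
Distance in phase 2 = 136 m

136.24 m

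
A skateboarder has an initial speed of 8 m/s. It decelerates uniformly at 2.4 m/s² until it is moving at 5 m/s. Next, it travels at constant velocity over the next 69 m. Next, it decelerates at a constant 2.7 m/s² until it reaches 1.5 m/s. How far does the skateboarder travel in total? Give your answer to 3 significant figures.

Phase 1 (decelerating): v₀ = 8.00 m/s, a = -2.4 m/s².
v = v₀ + at → t = (5 − 8.00) / -2.4 = 1.25 s
v² = v₀² + 2aΔx → Δx = (5² − 8.00²)/(2·-2.4) = 8.12 m

Phase 2 (constant speed): v₀ = 5.00 m/s, a = 0 m/s².
Constant speed: t = d/v = 69/5.00 = 13.8 s

Phase 3 (decelerating): v₀ = 5.00 m/s, a = -2.7 m/s².
v = v₀ + at → t = (1.5 − 5.00) / -2.7 = 1.30 s
v² = v₀² + 2aΔx → Δx = (1.5² − 5.00²)/(2·-2.7) = 4.21 m
Total distance = 8.12 + 69.0 + 4.21 = 81.3 m

81.3 m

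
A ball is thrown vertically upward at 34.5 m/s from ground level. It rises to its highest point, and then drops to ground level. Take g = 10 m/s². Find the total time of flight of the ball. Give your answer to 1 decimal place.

Phase 1 (rising): v₀ = 34.5 m/s, a = -10 m/s².
v = v₀ + at → t = (0 − 34.5) / -10 = 3.45 s
v² = v₀² + 2aΔx → Δx = (0² − 34.5²)/(2·-10) = 59.5 m

Phase 2 (falling): v₀ = 0 m/s, a = -10 m/s².
Falls 59.5 m from rest: t = √(2·59.5/10) = 3.45 s; v = g·t = 34.5 m/s.
Total time = 3.45 + 3.45 = 6.90 s

6.9 s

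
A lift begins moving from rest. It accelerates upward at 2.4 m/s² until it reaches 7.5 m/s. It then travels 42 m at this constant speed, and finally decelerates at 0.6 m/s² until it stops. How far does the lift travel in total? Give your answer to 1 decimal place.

100.6 m

Phase 1 (accelerating): v₀ = 0 m/s, a = 2.4 m/s².
v = v₀ + at → t = (7.5 − 0) / 2.4 = 3.12 s
v² = v₀² + 2aΔx → Δx = (7.5² − 0²)/(2·2.4) = 11.7 m

Phase 2 (constant speed): v₀ = 7.50 m/s, a = 0 m/s².
Constant speed: t = d/v = 42/7.50 = 5.60 s

Phase 3 (decelerating): v₀ = 7.50 m/s, a = -0.6 m/s².
v = v₀ + at → t = (0 − 7.50) / -0.6 = 12.5 s
v² = v₀² + 2aΔx → Δx = (0² − 7.50²)/(2·-0.6) = 46.9 m
Total distance = 11.7 + 42.0 + 46.9 = 101 m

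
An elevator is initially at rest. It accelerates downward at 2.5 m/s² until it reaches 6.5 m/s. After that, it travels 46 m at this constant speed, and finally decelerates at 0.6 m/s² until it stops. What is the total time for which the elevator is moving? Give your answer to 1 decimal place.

Phase 1 (accelerating): v₀ = 0 m/s, a = 2.5 m/s².
v = v₀ + at → t = (6.5 − 0) / 2.5 = 2.60 s
v² = v₀² + 2aΔx → Δx = (6.5² − 0²)/(2·2.5) = 8.45 m

Phase 2 (constant speed): v₀ = 6.50 m/s, a = 0 m/s².
Constant speed: t = d/v = 46/6.50 = 7.08 s

Phase 3 (decelerating): v₀ = 6.50 m/s, a = -0.6 m/s².
v = v₀ + at → t = (0 − 6.50) / -0.6 = 10.8 s
v² = v₀² + 2aΔx → Δx = (0² − 6.50²)/(2·-0.6) = 35.2 m
Total time = 2.60 + 7.08 + 10.8 = 20.5 s

20.5 s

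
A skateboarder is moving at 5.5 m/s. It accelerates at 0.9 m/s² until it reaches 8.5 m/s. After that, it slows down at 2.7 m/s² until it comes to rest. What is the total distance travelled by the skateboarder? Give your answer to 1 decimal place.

Phase 1 (accelerating): v₀ = 5.50 m/s, a = 0.9 m/s².
v = v₀ + at → t = (8.5 − 5.50) / 0.9 = 3.33 s
v² = v₀² + 2aΔx → Δx = (8.5² − 5.50²)/(2·0.9) = 23.3 m

Phase 2 (decelerating): v₀ = 8.50 m/s, a = -2.7 m/s².
v = v₀ + at → t = (0 − 8.50) / -2.7 = 3.15 s
v² = v₀² + 2aΔx → Δx = (0² − 8.50²)/(2·-2.7) = 13.4 m
Total distance = 23.3 + 13.4 = 36.7 m

36.7 m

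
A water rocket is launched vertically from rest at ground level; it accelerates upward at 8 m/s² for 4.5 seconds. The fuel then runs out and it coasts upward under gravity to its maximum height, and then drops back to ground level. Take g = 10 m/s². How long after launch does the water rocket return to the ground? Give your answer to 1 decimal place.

13.5 s

Phase 1 (powered ascent): v₀ = 0 m/s, a = 8 m/s².
v = v₀ + at = 0 + (8)(4.5) = 36.0 m/s
Δx = v₀t + ½at² = 0·4.5 + 0.5·8·4.5² = 81.0 m

Phase 2 (coasting upward): v₀ = 36.0 m/s, a = -10 m/s².
v = v₀ + at → t = (0 − 36.0) / -10 = 3.60 s
v² = v₀² + 2aΔx → Δx = (0² − 36.0²)/(2·-10) = 64.8 m

Phase 3 (free fall): v₀ = 0 m/s, a = -10 m/s².
Falls 146 m from rest: t = √(2·146/10) = 5.40 s; v = g·t = 54.0 m/s.
Total time = 4.50 + 3.60 + 5.40 = 13.5 s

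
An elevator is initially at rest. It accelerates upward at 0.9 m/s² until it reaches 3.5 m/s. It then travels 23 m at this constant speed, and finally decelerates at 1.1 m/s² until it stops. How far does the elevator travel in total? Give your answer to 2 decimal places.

35.37 m

Phase 1 (accelerating): v₀ = 0 m/s, a = 0.9 m/s².
v = v₀ + at → t = (3.5 − 0) / 0.9 = 3.89 s
v² = v₀² + 2aΔx → Δx = (3.5² − 0²)/(2·0.9) = 6.81 m

Phase 2 (constant speed): v₀ = 3.50 m/s, a = 0 m/s².
Constant speed: t = d/v = 23/3.50 = 6.57 s

Phase 3 (decelerating): v₀ = 3.50 m/s, a = -1.1 m/s².
v = v₀ + at → t = (0 − 3.50) / -1.1 = 3.18 s
v² = v₀² + 2aΔx → Δx = (0² − 3.50²)/(2·-1.1) = 5.57 m
Total distance = 6.81 + 23.0 + 5.57 = 35.4 m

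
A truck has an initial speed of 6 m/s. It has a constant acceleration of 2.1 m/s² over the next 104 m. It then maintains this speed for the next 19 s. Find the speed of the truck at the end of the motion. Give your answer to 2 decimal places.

21.74 m/s

Phase 1 (accelerating): v₀ = 6.00 m/s, a = 2.1 m/s².
v² = v₀² + 2aΔx = 6.00² + 2·2.1·104 = 473 → v = 21.7 m/s
t = (v − v₀)/a = (21.7 − 6.00)/2.1 = 7.50 s

Phase 2 (constant speed): v₀ = 21.7 m/s, a = 0 m/s².
v = v₀ + at = 21.7 + (0)(19) = 21.7 m/s
Δx = v₀t + ½at² = 21.7·19 + 0.5·0·19² = 413 m
Final speed = 21.7 m/s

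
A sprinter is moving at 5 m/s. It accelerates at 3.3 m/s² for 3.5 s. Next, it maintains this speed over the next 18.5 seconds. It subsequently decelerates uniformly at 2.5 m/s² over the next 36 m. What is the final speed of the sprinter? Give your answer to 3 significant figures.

Phase 1 (accelerating): v₀ = 5.00 m/s, a = 3.3 m/s².
v = v₀ + at = 5.00 + (3.3)(3.5) = 16.5 m/s
Δx = v₀t + ½at² = 5.00·3.5 + 0.5·3.3·3.5² = 37.7 m

Phase 2 (constant speed): v₀ = 16.5 m/s, a = 0 m/s².
v = v₀ + at = 16.5 + (0)(18.5) = 16.5 m/s
Δx = v₀t + ½at² = 16.5·18.5 + 0.5·0·18.5² = 306 m

Phase 3 (decelerating): v₀ = 16.5 m/s, a = -2.5 m/s².
v² = v₀² + 2aΔx = 16.5² + 2·-2.5·36 = 93.9 → v = 9.69 m/s
t = (v − v₀)/a = (9.69 − 16.5)/-2.5 = 2.74 s
Final speed = 9.69 m/s

9.69 m/s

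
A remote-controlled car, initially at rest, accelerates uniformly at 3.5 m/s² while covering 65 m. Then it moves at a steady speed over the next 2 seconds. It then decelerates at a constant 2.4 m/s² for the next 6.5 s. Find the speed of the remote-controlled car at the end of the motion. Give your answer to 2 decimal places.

5.73 m/s

Phase 1 (accelerating): v₀ = 0 m/s, a = 3.5 m/s².
v² = v₀² + 2aΔx = 0² + 2·3.5·65 = 455 → v = 21.3 m/s
t = (v − v₀)/a = (21.3 − 0)/3.5 = 6.09 s

Phase 2 (constant speed): v₀ = 21.3 m/s, a = 0 m/s².
v = v₀ + at = 21.3 + (0)(2) = 21.3 m/s
Δx = v₀t + ½at² = 21.3·2 + 0.5·0·2² = 42.7 m

Phase 3 (decelerating): v₀ = 21.3 m/s, a = -2.4 m/s².
v = v₀ + at = 21.3 + (-2.4)(6.5) = 5.73 m/s
Δx = v₀t + ½at² = 21.3·6.5 + 0.5·-2.4·6.5² = 87.9 m
Final speed = 5.73 m/s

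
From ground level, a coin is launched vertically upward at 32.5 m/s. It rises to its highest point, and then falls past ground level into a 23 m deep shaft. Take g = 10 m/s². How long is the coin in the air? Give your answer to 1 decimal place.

7.1 s

Phase 1 (rising): v₀ = 32.5 m/s, a = -10 m/s².
v = v₀ + at → t = (0 − 32.5) / -10 = 3.25 s
v² = v₀² + 2aΔx → Δx = (0² − 32.5²)/(2·-10) = 52.8 m

Phase 2 (falling): v₀ = 0 m/s, a = -10 m/s².
Falls 75.8 m from rest: t = √(2·75.8/10) = 3.89 s; v = g·t = 38.9 m/s.
Total time = 3.25 + 3.89 = 7.14 s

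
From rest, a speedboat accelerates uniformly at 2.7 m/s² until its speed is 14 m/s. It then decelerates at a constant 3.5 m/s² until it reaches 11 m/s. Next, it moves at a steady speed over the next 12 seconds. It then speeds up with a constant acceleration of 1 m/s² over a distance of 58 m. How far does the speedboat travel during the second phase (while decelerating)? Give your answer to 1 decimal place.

Phase 1 (accelerating): v₀ = 0 m/s, a = 2.7 m/s².
v = v₀ + at → t = (14 − 0) / 2.7 = 5.19 s
v² = v₀² + 2aΔx → Δx = (14² − 0²)/(2·2.7) = 36.3 m

Phase 2 (decelerating): v₀ = 14.0 m/s, a = -3.5 m/s².
v = v₀ + at → t = (11 − 14.0) / -3.5 = 0.857 s
v² = v₀² + 2aΔx → Δx = (11² − 14.0²)/(2·-3.5) = 10.7 m
Distance in phase 2 = 10.7 m

10.7 m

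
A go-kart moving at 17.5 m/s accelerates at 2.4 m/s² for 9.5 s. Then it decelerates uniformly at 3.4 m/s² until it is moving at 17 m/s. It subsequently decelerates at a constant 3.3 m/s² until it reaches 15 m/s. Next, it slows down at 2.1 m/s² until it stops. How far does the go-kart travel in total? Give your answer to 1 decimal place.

534.2 m

Phase 1 (accelerating): v₀ = 17.5 m/s, a = 2.4 m/s².
v = v₀ + at = 17.5 + (2.4)(9.5) = 40.3 m/s
Δx = v₀t + ½at² = 17.5·9.5 + 0.5·2.4·9.5² = 275 m

Phase 2 (decelerating): v₀ = 40.3 m/s, a = -3.4 m/s².
v = v₀ + at → t = (17 − 40.3) / -3.4 = 6.85 s
v² = v₀² + 2aΔx → Δx = (17² − 40.3²)/(2·-3.4) = 196 m

Phase 3 (decelerating): v₀ = 17.0 m/s, a = -3.3 m/s².
v = v₀ + at → t = (15 − 17.0) / -3.3 = 0.606 s
v² = v₀² + 2aΔx → Δx = (15² − 17.0²)/(2·-3.3) = 9.70 m

Phase 4 (decelerating): v₀ = 15.0 m/s, a = -2.1 m/s².
v = v₀ + at → t = (0 − 15.0) / -2.1 = 7.14 s
v² = v₀² + 2aΔx → Δx = (0² − 15.0²)/(2·-2.1) = 53.6 m
Total distance = 275 + 196 + 9.70 + 53.6 = 534 m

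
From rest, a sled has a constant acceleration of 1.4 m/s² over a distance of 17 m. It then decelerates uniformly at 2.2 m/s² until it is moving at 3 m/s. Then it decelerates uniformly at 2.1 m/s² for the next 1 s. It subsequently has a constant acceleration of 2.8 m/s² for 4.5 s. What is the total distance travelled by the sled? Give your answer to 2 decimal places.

60.12 m

Phase 1 (accelerating): v₀ = 0 m/s, a = 1.4 m/s².
v² = v₀² + 2aΔx = 0² + 2·1.4·17 = 47.6 → v = 6.90 m/s
t = (v − v₀)/a = (6.90 − 0)/1.4 = 4.93 s

Phase 2 (decelerating): v₀ = 6.90 m/s, a = -2.2 m/s².
v = v₀ + at → t = (3 − 6.90) / -2.2 = 1.77 s
v² = v₀² + 2aΔx → Δx = (3² − 6.90²)/(2·-2.2) = 8.77 m

Phase 3 (decelerating): v₀ = 3.00 m/s, a = -2.1 m/s².
v = v₀ + at = 3.00 + (-2.1)(1) = 0.900 m/s
Δx = v₀t + ½at² = 3.00·1 + 0.5·-2.1·1² = 1.95 m

Phase 4 (accelerating): v₀ = 0.900 m/s, a = 2.8 m/s².
v = v₀ + at = 0.900 + (2.8)(4.5) = 13.5 m/s
Δx = v₀t + ½at² = 0.900·4.5 + 0.5·2.8·4.5² = 32.4 m
Total distance = 17.0 + 8.77 + 1.95 + 32.4 = 60.1 m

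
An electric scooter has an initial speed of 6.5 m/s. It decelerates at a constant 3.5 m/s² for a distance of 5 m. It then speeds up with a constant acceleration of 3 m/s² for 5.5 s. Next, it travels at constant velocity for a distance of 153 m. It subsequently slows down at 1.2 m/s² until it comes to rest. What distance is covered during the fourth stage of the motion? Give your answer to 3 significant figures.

153 m

Phase 1 (decelerating): v₀ = 6.50 m/s, a = -3.5 m/s².
v² = v₀² + 2aΔx = 6.50² + 2·-3.5·5 = 7.25 → v = 2.69 m/s
t = (v − v₀)/a = (2.69 − 6.50)/-3.5 = 1.09 s

Phase 2 (accelerating): v₀ = 2.69 m/s, a = 3 m/s².
v = v₀ + at = 2.69 + (3)(5.5) = 19.2 m/s
Δx = v₀t + ½at² = 2.69·5.5 + 0.5·3·5.5² = 60.2 m

Phase 3 (constant speed): v₀ = 19.2 m/s, a = 0 m/s².
Constant speed: t = d/v = 153/19.2 = 7.97 s

Phase 4 (decelerating): v₀ = 19.2 m/s, a = -1.2 m/s².
v = v₀ + at → t = (0 − 19.2) / -1.2 = 16.0 s
v² = v₀² + 2aΔx → Δx = (0² − 19.2²)/(2·-1.2) = 153 m
Distance in phase 4 = 153 m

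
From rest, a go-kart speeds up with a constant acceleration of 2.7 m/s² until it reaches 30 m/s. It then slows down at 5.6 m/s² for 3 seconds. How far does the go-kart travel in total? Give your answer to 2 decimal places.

231.47 m

Phase 1 (accelerating): v₀ = 0 m/s, a = 2.7 m/s².
v = v₀ + at → t = (30 − 0) / 2.7 = 11.1 s
v² = v₀² + 2aΔx → Δx = (30² − 0²)/(2·2.7) = 167 m

Phase 2 (decelerating): v₀ = 30.0 m/s, a = -5.6 m/s².
v = v₀ + at = 30.0 + (-5.6)(3) = 13.2 m/s
Δx = v₀t + ½at² = 30.0·3 + 0.5·-5.6·3² = 64.8 m
Total distance = 167 + 64.8 = 231 m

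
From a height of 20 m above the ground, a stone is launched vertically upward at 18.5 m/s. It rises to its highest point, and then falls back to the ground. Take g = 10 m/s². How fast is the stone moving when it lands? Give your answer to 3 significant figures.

27.2 m/s

Phase 1 (rising): v₀ = 18.5 m/s, a = -10 m/s².
v = v₀ + at → t = (0 − 18.5) / -10 = 1.85 s
v² = v₀² + 2aΔx → Δx = (0² − 18.5²)/(2·-10) = 17.1 m

Phase 2 (falling): v₀ = 0 m/s, a = -10 m/s².
Falls 37.1 m from rest: t = √(2·37.1/10) = 2.72 s; v = g·t = 27.2 m/s.
Final speed = 27.2 m/s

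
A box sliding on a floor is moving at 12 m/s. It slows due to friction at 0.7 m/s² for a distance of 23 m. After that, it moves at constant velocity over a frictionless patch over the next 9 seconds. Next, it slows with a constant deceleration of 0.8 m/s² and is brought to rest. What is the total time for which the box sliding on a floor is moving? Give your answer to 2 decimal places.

Phase 1 (decelerating): v₀ = 12.0 m/s, a = -0.7 m/s².
v² = v₀² + 2aΔx = 12.0² + 2·-0.7·23 = 112 → v = 10.6 m/s
t = (v − v₀)/a = (10.6 − 12.0)/-0.7 = 2.04 s

Phase 2 (constant speed): v₀ = 10.6 m/s, a = 0 m/s².
v = v₀ + at = 10.6 + (0)(9) = 10.6 m/s
Δx = v₀t + ½at² = 10.6·9 + 0.5·0·9² = 95.2 m

Phase 3 (decelerating): v₀ = 10.6 m/s, a = -0.8 m/s².
v = v₀ + at → t = (0 − 10.6) / -0.8 = 13.2 s
v² = v₀² + 2aΔx → Δx = (0² − 10.6²)/(2·-0.8) = 69.9 m
Total time = 2.04 + 9.00 + 13.2 = 24.3 s

24.25 s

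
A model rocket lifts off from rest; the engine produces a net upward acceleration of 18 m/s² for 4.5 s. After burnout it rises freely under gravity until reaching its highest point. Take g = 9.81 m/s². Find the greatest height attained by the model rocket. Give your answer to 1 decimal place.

516.7 m

Phase 1 (powered ascent): v₀ = 0 m/s, a = 18 m/s².
v = v₀ + at = 0 + (18)(4.5) = 81.0 m/s
Δx = v₀t + ½at² = 0·4.5 + 0.5·18·4.5² = 182 m

Phase 2 (coasting upward): v₀ = 81.0 m/s, a = -9.81 m/s².
v = v₀ + at → t = (0 − 81.0) / -9.81 = 8.26 s
v² = v₀² + 2aΔx → Δx = (0² − 81.0²)/(2·-9.81) = 334 m
Maximum height = 182 + 334 = 517 m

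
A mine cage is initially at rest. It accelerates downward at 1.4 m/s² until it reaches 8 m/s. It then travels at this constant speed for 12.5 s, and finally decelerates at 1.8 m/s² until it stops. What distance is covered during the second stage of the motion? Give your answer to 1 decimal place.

Phase 1 (accelerating): v₀ = 0 m/s, a = 1.4 m/s².
v = v₀ + at → t = (8 − 0) / 1.4 = 5.71 s
v² = v₀² + 2aΔx → Δx = (8² − 0²)/(2·1.4) = 22.9 m

Phase 2 (constant speed): v₀ = 8.00 m/s, a = 0 m/s².
v = v₀ + at = 8.00 + (0)(12.5) = 8.00 m/s
Δx = v₀t + ½at² = 8.00·12.5 + 0.5·0·12.5² = 100 m
Distance in phase 2 = 100 m

100.0 m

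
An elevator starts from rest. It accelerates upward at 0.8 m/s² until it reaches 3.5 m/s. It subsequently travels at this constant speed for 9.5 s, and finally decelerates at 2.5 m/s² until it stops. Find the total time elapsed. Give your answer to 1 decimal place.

15.3 s

Phase 1 (accelerating): v₀ = 0 m/s, a = 0.8 m/s².
v = v₀ + at → t = (3.5 − 0) / 0.8 = 4.38 s
v² = v₀² + 2aΔx → Δx = (3.5² − 0²)/(2·0.8) = 7.66 m

Phase 2 (constant speed): v₀ = 3.50 m/s, a = 0 m/s².
v = v₀ + at = 3.50 + (0)(9.5) = 3.50 m/s
Δx = v₀t + ½at² = 3.50·9.5 + 0.5·0·9.5² = 33.2 m

Phase 3 (decelerating): v₀ = 3.50 m/s, a = -2.5 m/s².
v = v₀ + at → t = (0 − 3.50) / -2.5 = 1.40 s
v² = v₀² + 2aΔx → Δx = (0² − 3.50²)/(2·-2.5) = 2.45 m
Total time = 4.38 + 9.50 + 1.40 = 15.3 s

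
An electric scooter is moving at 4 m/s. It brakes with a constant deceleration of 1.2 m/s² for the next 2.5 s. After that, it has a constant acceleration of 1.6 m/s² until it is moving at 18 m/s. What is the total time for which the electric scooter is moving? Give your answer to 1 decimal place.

Phase 1 (decelerating): v₀ = 4.00 m/s, a = -1.2 m/s².
v = v₀ + at = 4.00 + (-1.2)(2.5) = 1.00 m/s
Δx = v₀t + ½at² = 4.00·2.5 + 0.5·-1.2·2.5² = 6.25 m

Phase 2 (accelerating): v₀ = 1.00 m/s, a = 1.6 m/s².
v = v₀ + at → t = (18 − 1.00) / 1.6 = 10.6 s
v² = v₀² + 2aΔx → Δx = (18² − 1.00²)/(2·1.6) = 101 m
Total time = 2.50 + 10.6 = 13.1 s

13.1 s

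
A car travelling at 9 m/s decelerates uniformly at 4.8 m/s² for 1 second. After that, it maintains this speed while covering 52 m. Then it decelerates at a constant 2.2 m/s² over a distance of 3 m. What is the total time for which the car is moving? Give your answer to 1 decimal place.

Phase 1 (decelerating): v₀ = 9.00 m/s, a = -4.8 m/s².
v = v₀ + at = 9.00 + (-4.8)(1) = 4.20 m/s
Δx = v₀t + ½at² = 9.00·1 + 0.5·-4.8·1² = 6.60 m

Phase 2 (constant speed): v₀ = 4.20 m/s, a = 0 m/s².
Constant speed: t = d/v = 52/4.20 = 12.4 s

Phase 3 (decelerating): v₀ = 4.20 m/s, a = -2.2 m/s².
v² = v₀² + 2aΔx = 4.20² + 2·-2.2·3 = 4.44 → v = 2.11 m/s
t = (v − v₀)/a = (2.11 − 4.20)/-2.2 = 0.951 s
Total time = 1.00 + 12.4 + 0.951 = 14.3 s

14.3 s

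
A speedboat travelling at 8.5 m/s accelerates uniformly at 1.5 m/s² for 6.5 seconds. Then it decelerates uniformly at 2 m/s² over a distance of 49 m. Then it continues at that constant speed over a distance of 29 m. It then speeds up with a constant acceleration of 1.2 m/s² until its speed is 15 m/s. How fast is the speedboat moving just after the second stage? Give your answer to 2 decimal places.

11.71 m/s

Phase 1 (accelerating): v₀ = 8.50 m/s, a = 1.5 m/s².
v = v₀ + at = 8.50 + (1.5)(6.5) = 18.2 m/s
Δx = v₀t + ½at² = 8.50·6.5 + 0.5·1.5·6.5² = 86.9 m

Phase 2 (decelerating): v₀ = 18.2 m/s, a = -2 m/s².
v² = v₀² + 2aΔx = 18.2² + 2·-2·49 = 137 → v = 11.7 m/s
t = (v − v₀)/a = (11.7 − 18.2)/-2 = 3.27 s
Speed at end of phase 2 = 11.7 m/s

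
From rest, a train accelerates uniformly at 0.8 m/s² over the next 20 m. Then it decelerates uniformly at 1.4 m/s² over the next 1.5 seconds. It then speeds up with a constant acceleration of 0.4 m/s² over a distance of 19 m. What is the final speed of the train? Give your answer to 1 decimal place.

Phase 1 (accelerating): v₀ = 0 m/s, a = 0.8 m/s².
v² = v₀² + 2aΔx = 0² + 2·0.8·20 = 32.0 → v = 5.66 m/s
t = (v − v₀)/a = (5.66 − 0)/0.8 = 7.07 s

Phase 2 (decelerating): v₀ = 5.66 m/s, a = -1.4 m/s².
v = v₀ + at = 5.66 + (-1.4)(1.5) = 3.56 m/s
Δx = v₀t + ½at² = 5.66·1.5 + 0.5·-1.4·1.5² = 6.91 m

Phase 3 (accelerating): v₀ = 3.56 m/s, a = 0.4 m/s².
v² = v₀² + 2aΔx = 3.56² + 2·0.4·19 = 27.9 → v = 5.28 m/s
t = (v − v₀)/a = (5.28 − 3.56)/0.4 = 4.30 s
Final speed = 5.28 m/s

5.3 m/s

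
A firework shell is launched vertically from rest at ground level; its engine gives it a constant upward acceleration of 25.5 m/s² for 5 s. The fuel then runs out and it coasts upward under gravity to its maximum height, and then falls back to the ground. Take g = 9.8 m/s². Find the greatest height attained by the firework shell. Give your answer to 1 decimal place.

1148.2 m

Phase 1 (powered ascent): v₀ = 0 m/s, a = 25.5 m/s².
v = v₀ + at = 0 + (25.5)(5) = 128 m/s
Δx = v₀t + ½at² = 0·5 + 0.5·25.5·5² = 319 m

Phase 2 (coasting upward): v₀ = 128 m/s, a = -9.8 m/s².
v = v₀ + at → t = (0 − 128) / -9.8 = 13.0 s
v² = v₀² + 2aΔx → Δx = (0² − 128²)/(2·-9.8) = 829 m
Maximum height = 319 + 829 = 1150 m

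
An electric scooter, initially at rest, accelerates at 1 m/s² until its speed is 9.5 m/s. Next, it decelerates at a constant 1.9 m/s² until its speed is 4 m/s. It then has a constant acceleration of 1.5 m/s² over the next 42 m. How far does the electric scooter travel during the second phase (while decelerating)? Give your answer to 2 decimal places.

Phase 1 (accelerating): v₀ = 0 m/s, a = 1 m/s².
v = v₀ + at → t = (9.5 − 0) / 1 = 9.50 s
v² = v₀² + 2aΔx → Δx = (9.5² − 0²)/(2·1) = 45.1 m

Phase 2 (decelerating): v₀ = 9.50 m/s, a = -1.9 m/s².
v = v₀ + at → t = (4 − 9.50) / -1.9 = 2.89 s
v² = v₀² + 2aΔx → Δx = (4² − 9.50²)/(2·-1.9) = 19.5 m
Distance in phase 2 = 19.5 m

19.54 m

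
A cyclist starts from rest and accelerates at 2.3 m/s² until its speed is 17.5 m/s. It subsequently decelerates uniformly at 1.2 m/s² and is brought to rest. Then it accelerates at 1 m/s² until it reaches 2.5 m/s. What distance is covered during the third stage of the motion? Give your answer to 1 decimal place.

3.1 m

Phase 1 (accelerating): v₀ = 0 m/s, a = 2.3 m/s².
v = v₀ + at → t = (17.5 − 0) / 2.3 = 7.61 s
v² = v₀² + 2aΔx → Δx = (17.5² − 0²)/(2·2.3) = 66.6 m

Phase 2 (decelerating): v₀ = 17.5 m/s, a = -1.2 m/s².
v = v₀ + at → t = (0 − 17.5) / -1.2 = 14.6 s
v² = v₀² + 2aΔx → Δx = (0² − 17.5²)/(2·-1.2) = 128 m

Phase 3 (accelerating): v₀ = 0 m/s, a = 1 m/s².
v = v₀ + at → t = (2.5 − 0) / 1 = 2.50 s
v² = v₀² + 2aΔx → Δx = (2.5² − 0²)/(2·1) = 3.12 m
Distance in phase 3 = 3.12 m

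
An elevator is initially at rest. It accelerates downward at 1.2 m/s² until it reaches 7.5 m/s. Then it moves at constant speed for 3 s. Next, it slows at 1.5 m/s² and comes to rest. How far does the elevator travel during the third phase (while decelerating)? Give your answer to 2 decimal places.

Phase 1 (accelerating): v₀ = 0 m/s, a = 1.2 m/s².
v = v₀ + at → t = (7.5 − 0) / 1.2 = 6.25 s
v² = v₀² + 2aΔx → Δx = (7.5² − 0²)/(2·1.2) = 23.4 m

Phase 2 (constant speed): v₀ = 7.50 m/s, a = 0 m/s².
v = v₀ + at = 7.50 + (0)(3) = 7.50 m/s
Δx = v₀t + ½at² = 7.50·3 + 0.5·0·3² = 22.5 m

Phase 3 (decelerating): v₀ = 7.50 m/s, a = -1.5 m/s².
v = v₀ + at → t = (0 − 7.50) / -1.5 = 5.00 s
v² = v₀² + 2aΔx → Δx = (0² − 7.50²)/(2·-1.5) = 18.8 m
Distance in phase 3 = 18.8 m

18.75 m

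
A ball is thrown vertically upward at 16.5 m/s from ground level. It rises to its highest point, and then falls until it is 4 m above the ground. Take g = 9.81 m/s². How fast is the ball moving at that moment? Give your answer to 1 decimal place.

13.9 m/s

Phase 1 (rising): v₀ = 16.5 m/s, a = -9.81 m/s².
v = v₀ + at → t = (0 − 16.5) / -9.81 = 1.68 s
v² = v₀² + 2aΔx → Δx = (0² − 16.5²)/(2·-9.81) = 13.9 m

Phase 2 (falling): v₀ = 0 m/s, a = -9.81 m/s².
Falls 9.88 m from rest: t = √(2·9.88/9.81) = 1.42 s; v = g·t = 13.9 m/s.
Final speed = 13.9 m/s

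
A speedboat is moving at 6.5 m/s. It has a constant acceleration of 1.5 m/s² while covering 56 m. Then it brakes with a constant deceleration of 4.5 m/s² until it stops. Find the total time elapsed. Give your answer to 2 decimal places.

8.56 s

Phase 1 (accelerating): v₀ = 6.50 m/s, a = 1.5 m/s².
v² = v₀² + 2aΔx = 6.50² + 2·1.5·56 = 210 → v = 14.5 m/s
t = (v − v₀)/a = (14.5 − 6.50)/1.5 = 5.33 s

Phase 2 (decelerating): v₀ = 14.5 m/s, a = -4.5 m/s².
v = v₀ + at → t = (0 − 14.5) / -4.5 = 3.22 s
v² = v₀² + 2aΔx → Δx = (0² − 14.5²)/(2·-4.5) = 23.4 m
Total time = 5.33 + 3.22 = 8.56 s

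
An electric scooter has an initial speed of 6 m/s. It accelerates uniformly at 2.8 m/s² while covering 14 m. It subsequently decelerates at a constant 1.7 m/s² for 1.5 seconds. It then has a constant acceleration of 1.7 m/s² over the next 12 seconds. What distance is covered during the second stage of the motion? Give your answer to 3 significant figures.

14.1 m

Phase 1 (accelerating): v₀ = 6.00 m/s, a = 2.8 m/s².
v² = v₀² + 2aΔx = 6.00² + 2·2.8·14 = 114 → v = 10.7 m/s
t = (v − v₀)/a = (10.7 − 6.00)/2.8 = 1.68 s

Phase 2 (decelerating): v₀ = 10.7 m/s, a = -1.7 m/s².
v = v₀ + at = 10.7 + (-1.7)(1.5) = 8.15 m/s
Δx = v₀t + ½at² = 10.7·1.5 + 0.5·-1.7·1.5² = 14.1 m
Distance in phase 2 = 14.1 m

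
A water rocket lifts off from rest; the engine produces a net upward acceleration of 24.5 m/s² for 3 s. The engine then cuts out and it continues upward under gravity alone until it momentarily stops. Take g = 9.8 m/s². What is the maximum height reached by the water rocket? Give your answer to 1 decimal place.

Phase 1 (powered ascent): v₀ = 0 m/s, a = 24.5 m/s².
v = v₀ + at = 0 + (24.5)(3) = 73.5 m/s
Δx = v₀t + ½at² = 0·3 + 0.5·24.5·3² = 110 m

Phase 2 (coasting upward): v₀ = 73.5 m/s, a = -9.8 m/s².
v = v₀ + at → t = (0 − 73.5) / -9.8 = 7.50 s
v² = v₀² + 2aΔx → Δx = (0² − 73.5²)/(2·-9.8) = 276 m
Maximum height = 110 + 276 = 386 m

385.9 m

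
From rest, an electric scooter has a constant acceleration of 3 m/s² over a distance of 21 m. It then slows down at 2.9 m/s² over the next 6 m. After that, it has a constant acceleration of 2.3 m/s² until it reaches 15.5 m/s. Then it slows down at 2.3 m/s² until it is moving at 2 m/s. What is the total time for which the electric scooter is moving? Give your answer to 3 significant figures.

Phase 1 (accelerating): v₀ = 0 m/s, a = 3 m/s².
v² = v₀² + 2aΔx = 0² + 2·3·21 = 126 → v = 11.2 m/s
t = (v − v₀)/a = (11.2 − 0)/3 = 3.74 s

Phase 2 (decelerating): v₀ = 11.2 m/s, a = -2.9 m/s².
v² = v₀² + 2aΔx = 11.2² + 2·-2.9·6 = 91.2 → v = 9.55 m/s
t = (v − v₀)/a = (9.55 − 11.2)/-2.9 = 0.578 s

Phase 3 (accelerating): v₀ = 9.55 m/s, a = 2.3 m/s².
v = v₀ + at → t = (15.5 − 9.55) / 2.3 = 2.59 s
v² = v₀² + 2aΔx → Δx = (15.5² − 9.55²)/(2·2.3) = 32.4 m

Phase 4 (decelerating): v₀ = 15.5 m/s, a = -2.3 m/s².
v = v₀ + at → t = (2 − 15.5) / -2.3 = 5.87 s
v² = v₀² + 2aΔx → Δx = (2² − 15.5²)/(2·-2.3) = 51.4 m
Total time = 3.74 + 0.578 + 2.59 + 5.87 = 12.8 s

12.8 s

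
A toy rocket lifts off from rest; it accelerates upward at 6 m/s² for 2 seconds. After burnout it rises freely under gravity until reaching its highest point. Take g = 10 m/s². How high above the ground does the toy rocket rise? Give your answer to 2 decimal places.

Phase 1 (powered ascent): v₀ = 0 m/s, a = 6 m/s².
v = v₀ + at = 0 + (6)(2) = 12.0 m/s
Δx = v₀t + ½at² = 0·2 + 0.5·6·2² = 12.0 m

Phase 2 (coasting upward): v₀ = 12.0 m/s, a = -10 m/s².
v = v₀ + at → t = (0 − 12.0) / -10 = 1.20 s
v² = v₀² + 2aΔx → Δx = (0² − 12.0²)/(2·-10) = 7.20 m
Maximum height = 12.0 + 7.20 = 19.2 m

19.20 m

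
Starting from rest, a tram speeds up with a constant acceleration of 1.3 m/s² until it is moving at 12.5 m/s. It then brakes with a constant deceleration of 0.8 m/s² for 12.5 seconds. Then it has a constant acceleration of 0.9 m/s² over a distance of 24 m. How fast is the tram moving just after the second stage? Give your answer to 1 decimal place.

2.5 m/s

Phase 1 (accelerating): v₀ = 0 m/s, a = 1.3 m/s².
v = v₀ + at → t = (12.5 − 0) / 1.3 = 9.62 s
v² = v₀² + 2aΔx → Δx = (12.5² − 0²)/(2·1.3) = 60.1 m

Phase 2 (decelerating): v₀ = 12.5 m/s, a = -0.8 m/s².
v = v₀ + at = 12.5 + (-0.8)(12.5) = 2.50 m/s
Δx = v₀t + ½at² = 12.5·12.5 + 0.5·-0.8·12.5² = 93.8 m
Speed at end of phase 2 = 2.50 m/s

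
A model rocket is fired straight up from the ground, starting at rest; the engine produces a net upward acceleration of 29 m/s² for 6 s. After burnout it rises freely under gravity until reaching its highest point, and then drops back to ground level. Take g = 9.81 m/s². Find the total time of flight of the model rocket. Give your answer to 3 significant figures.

Phase 1 (powered ascent): v₀ = 0 m/s, a = 29 m/s².
v = v₀ + at = 0 + (29)(6) = 174 m/s
Δx = v₀t + ½at² = 0·6 + 0.5·29·6² = 522 m

Phase 2 (coasting upward): v₀ = 174 m/s, a = -9.81 m/s².
v = v₀ + at → t = (0 − 174) / -9.81 = 17.7 s
v² = v₀² + 2aΔx → Δx = (0² − 174²)/(2·-9.81) = 1540 m

Phase 3 (free fall): v₀ = 0 m/s, a = -9.81 m/s².
Falls 2070 m from rest: t = √(2·2070/9.81) = 20.5 s; v = g·t = 201 m/s.
Total time = 6.00 + 17.7 + 20.5 = 44.3 s

44.3 s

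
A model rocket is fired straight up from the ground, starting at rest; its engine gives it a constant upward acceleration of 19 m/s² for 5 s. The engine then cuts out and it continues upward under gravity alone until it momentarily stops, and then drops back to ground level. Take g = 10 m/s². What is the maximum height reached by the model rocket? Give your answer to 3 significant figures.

689 m

Phase 1 (powered ascent): v₀ = 0 m/s, a = 19 m/s².
v = v₀ + at = 0 + (19)(5) = 95.0 m/s
Δx = v₀t + ½at² = 0·5 + 0.5·19·5² = 238 m

Phase 2 (coasting upward): v₀ = 95.0 m/s, a = -10 m/s².
v = v₀ + at → t = (0 − 95.0) / -10 = 9.50 s
v² = v₀² + 2aΔx → Δx = (0² − 95.0²)/(2·-10) = 451 m
Maximum height = 238 + 451 = 689 m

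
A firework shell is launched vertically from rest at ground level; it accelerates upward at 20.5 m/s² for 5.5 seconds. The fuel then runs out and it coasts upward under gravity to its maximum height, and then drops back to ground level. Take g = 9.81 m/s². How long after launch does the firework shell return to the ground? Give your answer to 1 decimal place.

31.0 s

Phase 1 (powered ascent): v₀ = 0 m/s, a = 20.5 m/s².
v = v₀ + at = 0 + (20.5)(5.5) = 113 m/s
Δx = v₀t + ½at² = 0·5.5 + 0.5·20.5·5.5² = 310 m

Phase 2 (coasting upward): v₀ = 113 m/s, a = -9.81 m/s².
v = v₀ + at → t = (0 − 113) / -9.81 = 11.5 s
v² = v₀² + 2aΔx → Δx = (0² − 113²)/(2·-9.81) = 648 m

Phase 3 (free fall): v₀ = 0 m/s, a = -9.81 m/s².
Falls 958 m from rest: t = √(2·958/9.81) = 14.0 s; v = g·t = 137 m/s.
Total time = 5.50 + 11.5 + 14.0 = 31.0 s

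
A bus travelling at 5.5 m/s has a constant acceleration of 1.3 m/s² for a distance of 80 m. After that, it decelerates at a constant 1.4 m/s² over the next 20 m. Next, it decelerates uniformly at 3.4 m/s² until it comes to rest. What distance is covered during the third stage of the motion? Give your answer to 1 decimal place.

Phase 1 (accelerating): v₀ = 5.50 m/s, a = 1.3 m/s².
v² = v₀² + 2aΔx = 5.50² + 2·1.3·80 = 238 → v = 15.4 m/s
t = (v − v₀)/a = (15.4 − 5.50)/1.3 = 7.64 s

Phase 2 (decelerating): v₀ = 15.4 m/s, a = -1.4 m/s².
v² = v₀² + 2aΔx = 15.4² + 2·-1.4·20 = 182 → v = 13.5 m/s
t = (v − v₀)/a = (13.5 − 15.4)/-1.4 = 1.38 s

Phase 3 (decelerating): v₀ = 13.5 m/s, a = -3.4 m/s².
v = v₀ + at → t = (0 − 13.5) / -3.4 = 3.97 s
v² = v₀² + 2aΔx → Δx = (0² − 13.5²)/(2·-3.4) = 26.8 m
Distance in phase 3 = 26.8 m

26.8 m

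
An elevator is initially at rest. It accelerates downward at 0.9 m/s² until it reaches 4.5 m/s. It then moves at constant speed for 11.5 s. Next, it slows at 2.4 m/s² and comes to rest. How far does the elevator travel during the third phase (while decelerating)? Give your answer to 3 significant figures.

Phase 1 (accelerating): v₀ = 0 m/s, a = 0.9 m/s².
v = v₀ + at → t = (4.5 − 0) / 0.9 = 5.00 s
v² = v₀² + 2aΔx → Δx = (4.5² − 0²)/(2·0.9) = 11.2 m

Phase 2 (constant speed): v₀ = 4.50 m/s, a = 0 m/s².
v = v₀ + at = 4.50 + (0)(11.5) = 4.50 m/s
Δx = v₀t + ½at² = 4.50·11.5 + 0.5·0·11.5² = 51.8 m

Phase 3 (decelerating): v₀ = 4.50 m/s, a = -2.4 m/s².
v = v₀ + at → t = (0 − 4.50) / -2.4 = 1.88 s
v² = v₀² + 2aΔx → Δx = (0² − 4.50²)/(2·-2.4) = 4.22 m
Distance in phase 3 = 4.22 m

4.22 m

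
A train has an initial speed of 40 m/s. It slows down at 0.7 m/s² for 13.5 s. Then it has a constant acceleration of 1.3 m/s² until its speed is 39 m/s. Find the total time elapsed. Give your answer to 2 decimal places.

Phase 1 (decelerating): v₀ = 40.0 m/s, a = -0.7 m/s².
v = v₀ + at = 40.0 + (-0.7)(13.5) = 30.6 m/s
Δx = v₀t + ½at² = 40.0·13.5 + 0.5·-0.7·13.5² = 476 m

Phase 2 (accelerating): v₀ = 30.6 m/s, a = 1.3 m/s².
v = v₀ + at → t = (39 − 30.6) / 1.3 = 6.50 s
v² = v₀² + 2aΔx → Δx = (39² − 30.6²)/(2·1.3) = 226 m
Total time = 13.5 + 6.50 = 20.0 s

20.00 s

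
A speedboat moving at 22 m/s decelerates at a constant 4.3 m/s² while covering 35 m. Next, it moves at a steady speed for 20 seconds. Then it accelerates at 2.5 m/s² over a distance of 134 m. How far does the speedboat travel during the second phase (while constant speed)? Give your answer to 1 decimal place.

270.6 m

Phase 1 (decelerating): v₀ = 22.0 m/s, a = -4.3 m/s².
v² = v₀² + 2aΔx = 22.0² + 2·-4.3·35 = 183 → v = 13.5 m/s
t = (v − v₀)/a = (13.5 − 22.0)/-4.3 = 1.97 s

Phase 2 (constant speed): v₀ = 13.5 m/s, a = 0 m/s².
v = v₀ + at = 13.5 + (0)(20) = 13.5 m/s
Δx = v₀t + ½at² = 13.5·20 + 0.5·0·20² = 271 m
Distance in phase 2 = 271 m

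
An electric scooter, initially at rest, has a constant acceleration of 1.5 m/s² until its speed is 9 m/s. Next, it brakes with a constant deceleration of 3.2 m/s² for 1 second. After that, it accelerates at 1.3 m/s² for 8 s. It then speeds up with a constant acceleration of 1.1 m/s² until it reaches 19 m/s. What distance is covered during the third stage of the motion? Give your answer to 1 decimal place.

88.0 m

Phase 1 (accelerating): v₀ = 0 m/s, a = 1.5 m/s².
v = v₀ + at → t = (9 − 0) / 1.5 = 6.00 s
v² = v₀² + 2aΔx → Δx = (9² − 0²)/(2·1.5) = 27.0 m

Phase 2 (decelerating): v₀ = 9.00 m/s, a = -3.2 m/s².
v = v₀ + at = 9.00 + (-3.2)(1) = 5.80 m/s
Δx = v₀t + ½at² = 9.00·1 + 0.5·-3.2·1² = 7.40 m

Phase 3 (accelerating): v₀ = 5.80 m/s, a = 1.3 m/s².
v = v₀ + at = 5.80 + (1.3)(8) = 16.2 m/s
Δx = v₀t + ½at² = 5.80·8 + 0.5·1.3·8² = 88.0 m
Distance in phase 3 = 88.0 m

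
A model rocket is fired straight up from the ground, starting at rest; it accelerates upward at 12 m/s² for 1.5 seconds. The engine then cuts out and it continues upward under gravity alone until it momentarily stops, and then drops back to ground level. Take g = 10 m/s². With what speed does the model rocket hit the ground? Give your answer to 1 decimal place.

Phase 1 (powered ascent): v₀ = 0 m/s, a = 12 m/s².
v = v₀ + at = 0 + (12)(1.5) = 18.0 m/s
Δx = v₀t + ½at² = 0·1.5 + 0.5·12·1.5² = 13.5 m

Phase 2 (coasting upward): v₀ = 18.0 m/s, a = -10 m/s².
v = v₀ + at → t = (0 − 18.0) / -10 = 1.80 s
v² = v₀² + 2aΔx → Δx = (0² − 18.0²)/(2·-10) = 16.2 m

Phase 3 (free fall): v₀ = 0 m/s, a = -10 m/s².
Falls 29.7 m from rest: t = √(2·29.7/10) = 2.44 s; v = g·t = 24.4 m/s.
Impact speed = 24.4 m/s

24.4 m/s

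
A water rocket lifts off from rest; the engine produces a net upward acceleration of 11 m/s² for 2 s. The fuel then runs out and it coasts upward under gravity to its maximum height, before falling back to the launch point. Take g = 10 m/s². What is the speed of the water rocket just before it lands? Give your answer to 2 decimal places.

Phase 1 (powered ascent): v₀ = 0 m/s, a = 11 m/s².
v = v₀ + at = 0 + (11)(2) = 22.0 m/s
Δx = v₀t + ½at² = 0·2 + 0.5·11·2² = 22.0 m

Phase 2 (coasting upward): v₀ = 22.0 m/s, a = -10 m/s².
v = v₀ + at → t = (0 − 22.0) / -10 = 2.20 s
v² = v₀² + 2aΔx → Δx = (0² − 22.0²)/(2·-10) = 24.2 m

Phase 3 (free fall): v₀ = 0 m/s, a = -10 m/s².
Falls 46.2 m from rest: t = √(2·46.2/10) = 3.04 s; v = g·t = 30.4 m/s.
Impact speed = 30.4 m/s

30.40 m/s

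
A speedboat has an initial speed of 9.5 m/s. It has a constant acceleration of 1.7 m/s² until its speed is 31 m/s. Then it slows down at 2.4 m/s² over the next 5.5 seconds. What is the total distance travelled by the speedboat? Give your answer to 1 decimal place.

390.3 m

Phase 1 (accelerating): v₀ = 9.50 m/s, a = 1.7 m/s².
v = v₀ + at → t = (31 − 9.50) / 1.7 = 12.6 s
v² = v₀² + 2aΔx → Δx = (31² − 9.50²)/(2·1.7) = 256 m

Phase 2 (decelerating): v₀ = 31.0 m/s, a = -2.4 m/s².
v = v₀ + at = 31.0 + (-2.4)(5.5) = 17.8 m/s
Δx = v₀t + ½at² = 31.0·5.5 + 0.5·-2.4·5.5² = 134 m
Total distance = 256 + 134 = 390 m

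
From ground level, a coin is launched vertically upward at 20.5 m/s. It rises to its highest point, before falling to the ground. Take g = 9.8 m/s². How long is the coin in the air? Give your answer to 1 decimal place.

4.2 s

Phase 1 (rising): v₀ = 20.5 m/s, a = -9.8 m/s².
v = v₀ + at → t = (0 − 20.5) / -9.8 = 2.09 s
v² = v₀² + 2aΔx → Δx = (0² − 20.5²)/(2·-9.8) = 21.4 m

Phase 2 (falling): v₀ = 0 m/s, a = -9.8 m/s².
Falls 21.4 m from rest: t = √(2·21.4/9.8) = 2.09 s; v = g·t = 20.5 m/s.
Total time = 2.09 + 2.09 = 4.18 s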